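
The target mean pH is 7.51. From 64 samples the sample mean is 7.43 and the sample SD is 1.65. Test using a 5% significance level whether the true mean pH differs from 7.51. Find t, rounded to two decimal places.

-0.39

H0: μ = 7.51; H1: μ ≠ 7.51 (one-sample t-test, two-sided).
t = (x̄ − μ₀)/(s/√n) = (7.43 − 7.51)/(1.65/√64) = -0.39
df = n − 1 = 63
Two-sided p-value ≈ 0.699
Since p ≈ 0.699 > α = 0.05, fail to reject H0; the evidence is not statistically significant.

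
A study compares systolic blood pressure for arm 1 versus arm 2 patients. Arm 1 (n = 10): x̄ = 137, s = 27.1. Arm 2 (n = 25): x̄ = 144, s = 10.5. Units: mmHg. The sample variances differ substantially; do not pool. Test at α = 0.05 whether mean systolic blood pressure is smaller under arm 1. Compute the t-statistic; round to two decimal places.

-0.79

Let group 1 = arm 1, group 2 = arm 2. H0: μ_1 = μ_2; H1: μ_1 < μ_2 (Welch's two-sample t-test, left-tailed).
t = (x̄_1 − x̄_2)/√(s_1²/n_1 + s_2²/n_2) = (137 − 144)/√(27.1²/10 + 10.5²/25) = -0.79
Welch–Satterthwaite df ≈ 10.10
p-value = P(T ≤ -0.79) ≈ 0.223
Since p ≈ 0.223 > α = 0.05, fail to reject H0; the evidence is not statistically significant.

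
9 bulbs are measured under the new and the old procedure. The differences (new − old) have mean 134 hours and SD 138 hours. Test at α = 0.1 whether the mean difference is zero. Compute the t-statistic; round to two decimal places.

2.91

H0: μ_d = 0; H1: μ_d ≠ 0 (paired t-test on the differences, two-sided).
t = d̄/(s_d/√n) = 134/(138/√9) = 2.91
df = n − 1 = 8
Two-sided p-value ≈ 0.019
Since p ≈ 0.019 < α = 0.1, reject H0; the data support H1.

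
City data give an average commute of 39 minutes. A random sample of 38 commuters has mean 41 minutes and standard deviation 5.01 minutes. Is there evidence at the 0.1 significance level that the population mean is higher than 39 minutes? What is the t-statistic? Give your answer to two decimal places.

H0: μ = 39; H1: μ > 39 (one-sample t-test, right-tailed).
t = (x̄ − μ₀)/(s/√n) = (41 − 39)/(5.01/√38) = 2.46
df = n − 1 = 37
p-value = P(T ≥ 2.46) ≈ 0.0093
Since p ≈ 0.0093 < α = 0.1, reject H0; the data support H1.

2.46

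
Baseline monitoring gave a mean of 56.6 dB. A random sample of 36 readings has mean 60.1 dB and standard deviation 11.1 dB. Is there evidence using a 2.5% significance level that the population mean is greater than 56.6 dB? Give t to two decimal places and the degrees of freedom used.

H0: μ = 56.6; H1: μ > 56.6 (one-sample t-test, right-tailed).
t = (x̄ − μ₀)/(s/√n) = (60.1 − 56.6)/(11.1/√36) = 1.89
df = n − 1 = 35
p-value = P(T ≥ 1.89) ≈ 0.033
Since p ≈ 0.033 > α = 0.025, fail to reject H0; the evidence is not statistically significant.

t = 1.89, df = 35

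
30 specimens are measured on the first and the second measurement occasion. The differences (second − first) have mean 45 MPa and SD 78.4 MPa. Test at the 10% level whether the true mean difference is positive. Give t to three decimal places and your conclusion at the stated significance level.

t = 3.144; reject H0

H0: μ_d = 0; H1: μ_d > 0 (paired t-test on the differences, right-tailed).
t = d̄/(s_d/√n) = 45/(78.4/√30) = 3.144
df = n − 1 = 29
p-value = P(T ≥ 3.144) ≈ 0.002
Since p ≈ 0.002 < α = 0.1, reject H0; the evidence is statistically significant.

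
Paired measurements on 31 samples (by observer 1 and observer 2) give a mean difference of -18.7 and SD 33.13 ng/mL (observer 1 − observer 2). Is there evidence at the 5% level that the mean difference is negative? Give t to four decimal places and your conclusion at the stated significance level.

t = -3.1427; reject H0

H0: μ_d = 0; H1: μ_d < 0 (paired t-test on the differences, left-tailed).
t = d̄/(s_d/√n) = -18.7/(33.13/√31) = -3.1427
df = n − 1 = 30
p-value = P(T ≤ -3.1427) ≈ 0.0019
Since p ≈ 0.0019 < α = 0.05, reject H0; the evidence is statistically significant.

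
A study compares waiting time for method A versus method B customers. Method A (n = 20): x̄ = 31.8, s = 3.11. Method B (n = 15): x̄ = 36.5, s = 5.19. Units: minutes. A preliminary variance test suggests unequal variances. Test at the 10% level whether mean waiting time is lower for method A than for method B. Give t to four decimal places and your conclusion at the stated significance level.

Let group 1 = method A, group 2 = method B. H0: μ_1 = μ_2; H1: μ_1 < μ_2 (Welch's two-sample t-test, left-tailed).
t = (x̄_1 − x̄_2)/√(s_1²/n_1 + s_2²/n_2) = (31.8 − 36.5)/√(3.11²/20 + 5.19²/15) = -3.1131
Welch–Satterthwaite df ≈ 21.41
p-value = P(T ≤ -3.1131) ≈ 0.0026
Since p ≈ 0.0026 < α = 0.1, reject H0; the data support H1.

t = -3.1131; reject H0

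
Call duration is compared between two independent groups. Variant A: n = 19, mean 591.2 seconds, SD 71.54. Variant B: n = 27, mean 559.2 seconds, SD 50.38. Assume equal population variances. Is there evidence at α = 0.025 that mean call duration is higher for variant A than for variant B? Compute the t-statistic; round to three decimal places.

Let group 1 = variant A, group 2 = variant B. H0: μ_1 = μ_2; H1: μ_1 > μ_2 (two-sample pooled-variance t-test, right-tailed).
s_p² = [(19−1)·71.54² + (27−1)·50.38²]/(19+27−2) = 3593.53
t = (591.2 − 559.2)/√[3593.53·(1/19 + 1/27)] = 1.783
df = n₁ + n₂ − 2 = 44
p-value = P(T ≥ 1.783) ≈ 0.041
Since p ≈ 0.041 > α = 0.025, fail to reject H0; the data do not provide sufficient evidence against H0.

1.783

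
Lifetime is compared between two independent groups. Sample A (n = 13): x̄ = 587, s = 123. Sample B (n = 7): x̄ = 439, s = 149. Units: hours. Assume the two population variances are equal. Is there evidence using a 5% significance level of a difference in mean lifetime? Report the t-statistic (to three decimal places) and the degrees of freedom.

Let group 1 = sample A, group 2 = sample B. H0: μ_1 = μ_2; H1: μ_1 ≠ μ_2 (two-sample pooled-variance t-test, two-sided).
s_p² = [(13−1)·123² + (7−1)·149²]/(13+7−2) = 17486.3
t = (587 − 439)/√[17486.3·(1/13 + 1/7)] = 2.387
df = n₁ + n₂ − 2 = 18
Two-sided p-value ≈ 0.0281
Since p ≈ 0.0281 < α = 0.05, reject H0; the evidence is statistically significant.

t = 2.387, df = 18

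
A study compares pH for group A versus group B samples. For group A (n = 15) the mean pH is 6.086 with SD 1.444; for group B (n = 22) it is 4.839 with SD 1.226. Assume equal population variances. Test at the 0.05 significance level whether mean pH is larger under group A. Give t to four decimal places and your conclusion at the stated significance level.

Let group 1 = group A, group 2 = group B. H0: μ_1 = μ_2; H1: μ_1 > μ_2 (two-sample pooled-variance t-test, right-tailed).
s_p² = [(15−1)·1.444² + (22−1)·1.226²]/(15+22−2) = 1.7359
t = (6.086 − 4.839)/√[1.7359·(1/15 + 1/22)] = 2.8266
df = n₁ + n₂ − 2 = 35
p-value = P(T ≥ 2.8266) ≈ 0.004
Since p ≈ 0.004 < α = 0.05, reject H0; the data support H1.

t = 2.8266; reject H0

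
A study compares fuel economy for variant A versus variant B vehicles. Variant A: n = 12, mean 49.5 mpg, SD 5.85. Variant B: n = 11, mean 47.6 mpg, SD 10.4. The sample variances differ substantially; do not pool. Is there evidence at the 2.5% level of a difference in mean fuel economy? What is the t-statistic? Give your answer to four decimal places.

Let group 1 = variant A, group 2 = variant B. H0: μ_1 = μ_2; H1: μ_1 ≠ μ_2 (Welch's two-sample t-test, two-sided).
t = (x̄_1 − x̄_2)/√(s_1²/n_1 + s_2²/n_2) = (49.5 − 47.6)/√(5.85²/12 + 10.4²/11) = 0.5335
Welch–Satterthwaite df ≈ 15.46
Two-sided p-value ≈ 0.6013
Since p ≈ 0.6013 > α = 0.025, fail to reject H0; the evidence is not statistically significant.

0.5335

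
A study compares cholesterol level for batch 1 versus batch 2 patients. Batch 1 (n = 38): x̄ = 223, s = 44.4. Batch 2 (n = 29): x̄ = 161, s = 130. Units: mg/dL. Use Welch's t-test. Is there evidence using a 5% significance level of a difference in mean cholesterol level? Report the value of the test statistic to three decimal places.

Let group 1 = batch 1, group 2 = batch 2. H0: μ_1 = μ_2; H1: μ_1 ≠ μ_2 (Welch's two-sample t-test, two-sided).
t = (x̄_1 − x̄_2)/√(s_1²/n_1 + s_2²/n_2) = (223 − 161)/√(44.4²/38 + 130²/29) = 2.461
Welch–Satterthwaite df ≈ 33.01
Two-sided p-value ≈ 0.0192
Since p ≈ 0.0192 < α = 0.05, reject H0; the data support H1.

2.461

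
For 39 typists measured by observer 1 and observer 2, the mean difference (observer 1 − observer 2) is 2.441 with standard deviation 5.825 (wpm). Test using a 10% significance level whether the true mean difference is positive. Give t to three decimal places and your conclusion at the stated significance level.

H0: μ_d = 0; H1: μ_d > 0 (paired t-test on the differences, right-tailed).
t = d̄/(s_d/√n) = 2.441/(5.825/√39) = 2.617
df = n − 1 = 38
p-value = P(T ≥ 2.617) ≈ 0.006
Since p ≈ 0.006 < α = 0.1, reject H0; the data support H1.

t = 2.617; reject H0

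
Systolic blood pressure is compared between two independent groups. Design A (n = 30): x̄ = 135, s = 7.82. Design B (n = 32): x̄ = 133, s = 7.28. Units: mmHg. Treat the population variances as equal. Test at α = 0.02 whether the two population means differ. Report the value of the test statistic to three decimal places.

1.043

Let group 1 = design A, group 2 = design B. H0: μ_1 = μ_2; H1: μ_1 ≠ μ_2 (two-sample pooled-variance t-test, two-sided).
s_p² = [(30−1)·7.82² + (32−1)·7.28²]/(30+32−2) = 56.9395
t = (135 − 133)/√[56.9395·(1/30 + 1/32)] = 1.043
df = n₁ + n₂ − 2 = 60
Two-sided p-value ≈ 0.3012
Since p ≈ 0.3012 > α = 0.02, fail to reject H0; the data do not provide sufficient evidence against H0.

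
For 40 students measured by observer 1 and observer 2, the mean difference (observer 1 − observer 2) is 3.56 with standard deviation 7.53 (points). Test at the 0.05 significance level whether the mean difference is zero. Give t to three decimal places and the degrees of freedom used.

H0: μ_d = 0; H1: μ_d ≠ 0 (paired t-test on the differences, two-sided).
t = d̄/(s_d/√n) = 3.56/(7.53/√40) = 2.990
df = n − 1 = 39
Two-sided p-value ≈ 0.0048
Since p ≈ 0.0048 < α = 0.05, reject H0; the data support H1.

t = 2.990, df = 39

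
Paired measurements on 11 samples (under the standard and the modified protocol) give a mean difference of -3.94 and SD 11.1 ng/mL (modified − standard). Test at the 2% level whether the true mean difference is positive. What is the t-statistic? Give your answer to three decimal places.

H0: μ_d = 0; H1: μ_d > 0 (paired t-test on the differences, right-tailed).
t = d̄/(s_d/√n) = -3.94/(11.1/√11) = -1.177
df = n − 1 = 10
p-value = P(T ≥ -1.177) ≈ 0.867
Since p ≈ 0.867 > α = 0.02, fail to reject H0; the evidence is not statistically significant.

-1.177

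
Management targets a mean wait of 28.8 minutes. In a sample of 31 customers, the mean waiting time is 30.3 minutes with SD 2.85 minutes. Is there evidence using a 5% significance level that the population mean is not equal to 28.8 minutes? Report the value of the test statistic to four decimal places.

2.9304

H0: μ = 28.8; H1: μ ≠ 28.8 (one-sample t-test, two-sided).
t = (x̄ − μ₀)/(s/√n) = (30.3 − 28.8)/(2.85/√31) = 2.9304
df = n − 1 = 30
Two-sided p-value ≈ 0.0064
Since p ≈ 0.0064 < α = 0.05, reject H0; the evidence is statistically significant.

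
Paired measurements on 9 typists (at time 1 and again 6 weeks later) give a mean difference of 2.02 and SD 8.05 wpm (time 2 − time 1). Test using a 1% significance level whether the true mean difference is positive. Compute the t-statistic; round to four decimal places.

0.7528

H0: μ_d = 0; H1: μ_d > 0 (paired t-test on the differences, right-tailed).
t = d̄/(s_d/√n) = 2.02/(8.05/√9) = 0.7528
df = n − 1 = 8
p-value = P(T ≥ 0.7528) ≈ 0.237
Since p ≈ 0.237 > α = 0.01, fail to reject H0; the data do not provide sufficient evidence against H0.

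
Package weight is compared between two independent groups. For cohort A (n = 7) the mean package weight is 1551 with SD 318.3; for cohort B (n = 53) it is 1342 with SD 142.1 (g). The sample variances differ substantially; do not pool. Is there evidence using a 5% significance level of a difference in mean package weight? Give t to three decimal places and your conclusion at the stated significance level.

Let group 1 = cohort A, group 2 = cohort B. H0: μ_1 = μ_2; H1: μ_1 ≠ μ_2 (Welch's two-sample t-test, two-sided).
t = (x̄_1 − x̄_2)/√(s_1²/n_1 + s_2²/n_2) = (1551 − 1342)/√(318.3²/7 + 142.1²/53) = 1.715
Welch–Satterthwaite df ≈ 6.32
Two-sided p-value ≈ 0.1347
Since p ≈ 0.1347 > α = 0.05, fail to reject H0; the data do not provide sufficient evidence against H0.

t = 1.715; fail to reject H0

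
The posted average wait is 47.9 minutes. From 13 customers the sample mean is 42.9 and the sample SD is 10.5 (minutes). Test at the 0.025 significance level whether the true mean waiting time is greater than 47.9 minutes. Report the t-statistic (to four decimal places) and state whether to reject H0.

H0: μ = 47.9; H1: μ > 47.9 (one-sample t-test, right-tailed).
t = (x̄ − μ₀)/(s/√n) = (42.9 − 47.9)/(10.5/√13) = -1.7169
df = n − 1 = 12
p-value = P(T ≥ -1.7169) ≈ 0.9442
Since p ≈ 0.9442 > α = 0.025, fail to reject H0; the evidence is not statistically significant.

t = -1.7169; fail to reject H0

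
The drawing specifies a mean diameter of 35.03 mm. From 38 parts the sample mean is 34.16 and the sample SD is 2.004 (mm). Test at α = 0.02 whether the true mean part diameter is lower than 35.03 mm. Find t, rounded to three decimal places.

H0: μ = 35.03; H1: μ < 35.03 (one-sample t-test, left-tailed).
t = (x̄ − μ₀)/(s/√n) = (34.16 − 35.03)/(2.004/√38) = -2.676
df = n − 1 = 37
p-value = P(T ≤ -2.676) ≈ 0.0055
Since p ≈ 0.0055 < α = 0.02, reject H0; the evidence is statistically significant.

-2.676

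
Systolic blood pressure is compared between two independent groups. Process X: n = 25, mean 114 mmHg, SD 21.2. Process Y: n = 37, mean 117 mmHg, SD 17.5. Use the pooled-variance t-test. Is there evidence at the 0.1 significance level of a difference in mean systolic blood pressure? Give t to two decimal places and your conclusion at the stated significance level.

Let group 1 = process X, group 2 = process Y. H0: μ_1 = μ_2; H1: μ_1 ≠ μ_2 (two-sample pooled-variance t-test, two-sided).
s_p² = [(25−1)·21.2² + (37−1)·17.5²]/(25+37−2) = 363.526
t = (114 − 117)/√[363.526·(1/25 + 1/37)] = -0.61
df = n₁ + n₂ − 2 = 60
Two-sided p-value ≈ 0.546
Since p ≈ 0.546 > α = 0.1, fail to reject H0; the data do not provide sufficient evidence against H0.

t = -0.61; fail to reject H0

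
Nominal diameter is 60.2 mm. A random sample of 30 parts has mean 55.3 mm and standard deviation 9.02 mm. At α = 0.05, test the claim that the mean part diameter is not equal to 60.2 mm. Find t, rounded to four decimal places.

H0: μ = 60.2; H1: μ ≠ 60.2 (one-sample t-test, two-sided).
t = (x̄ − μ₀)/(s/√n) = (55.3 − 60.2)/(9.02/√30) = -2.9754
df = n − 1 = 29
Two-sided p-value ≈ 0.006
Since p ≈ 0.006 < α = 0.05, reject H0; the data support H1.

-2.9754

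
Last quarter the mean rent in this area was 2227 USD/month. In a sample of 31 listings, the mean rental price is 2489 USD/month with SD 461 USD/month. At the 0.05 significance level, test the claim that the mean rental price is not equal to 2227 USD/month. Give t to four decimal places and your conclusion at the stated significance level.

H0: μ = 2227; H1: μ ≠ 2227 (one-sample t-test, two-sided).
t = (x̄ − μ₀)/(s/√n) = (2489 − 2227)/(461/√31) = 3.1643
df = n − 1 = 30
Two-sided p-value ≈ 0.0035
Since p ≈ 0.0035 < α = 0.05, reject H0; the evidence is statistically significant.

t = 3.1643; reject H0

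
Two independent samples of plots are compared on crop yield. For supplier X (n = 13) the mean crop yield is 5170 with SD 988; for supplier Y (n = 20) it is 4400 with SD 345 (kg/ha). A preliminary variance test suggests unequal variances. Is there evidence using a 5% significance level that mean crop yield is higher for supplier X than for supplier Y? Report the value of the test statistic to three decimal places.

2.705

Let group 1 = supplier X, group 2 = supplier Y. H0: μ_1 = μ_2; H1: μ_1 > μ_2 (Welch's two-sample t-test, right-tailed).
t = (x̄_1 − x̄_2)/√(s_1²/n_1 + s_2²/n_2) = (5170 − 4400)/√(988²/13 + 345²/20) = 2.705
Welch–Satterthwaite df ≈ 13.92
p-value = P(T ≥ 2.705) ≈ 0.0086
Since p ≈ 0.0086 < α = 0.05, reject H0; the data support H1.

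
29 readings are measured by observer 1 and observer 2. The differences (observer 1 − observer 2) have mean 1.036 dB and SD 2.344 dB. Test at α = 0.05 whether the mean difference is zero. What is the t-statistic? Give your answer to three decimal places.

2.380

H0: μ_d = 0; H1: μ_d ≠ 0 (paired t-test on the differences, two-sided).
t = d̄/(s_d/√n) = 1.036/(2.344/√29) = 2.380
df = n − 1 = 28
Two-sided p-value ≈ 0.0244
Since p ≈ 0.0244 < α = 0.05, reject H0; the evidence is statistically significant.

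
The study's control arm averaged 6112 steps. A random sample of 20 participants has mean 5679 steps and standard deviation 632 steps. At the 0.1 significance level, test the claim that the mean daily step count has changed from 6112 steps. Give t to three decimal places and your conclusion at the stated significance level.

t = -3.064; reject H0

H0: μ = 6112; H1: μ ≠ 6112 (one-sample t-test, two-sided).
t = (x̄ − μ₀)/(s/√n) = (5679 − 6112)/(632/√20) = -3.064
df = n − 1 = 19
Two-sided p-value ≈ 0.0064
Since p ≈ 0.0064 < α = 0.1, reject H0; the evidence is statistically significant.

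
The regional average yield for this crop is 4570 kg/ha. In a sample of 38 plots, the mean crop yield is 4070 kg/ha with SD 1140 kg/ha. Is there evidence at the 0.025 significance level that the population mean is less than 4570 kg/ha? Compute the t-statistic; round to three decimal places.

-2.704

H0: μ = 4570; H1: μ < 4570 (one-sample t-test, left-tailed).
t = (x̄ − μ₀)/(s/√n) = (4070 − 4570)/(1140/√38) = -2.704
df = n − 1 = 37
p-value = P(T ≤ -2.704) ≈ 0.005
Since p ≈ 0.005 < α = 0.025, reject H0; the data support H1.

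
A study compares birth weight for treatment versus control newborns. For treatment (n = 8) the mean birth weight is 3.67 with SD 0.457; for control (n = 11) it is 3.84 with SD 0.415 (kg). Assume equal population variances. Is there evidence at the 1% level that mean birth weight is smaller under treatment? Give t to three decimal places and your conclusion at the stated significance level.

Let group 1 = treatment, group 2 = control. H0: μ_1 = μ_2; H1: μ_1 < μ_2 (two-sample pooled-variance t-test, left-tailed).
s_p² = [(8−1)·0.457² + (11−1)·0.415²]/(8+11−2) = 0.187305
t = (3.67 − 3.84)/√[0.187305·(1/8 + 1/11)] = -0.845
df = n₁ + n₂ − 2 = 17
p-value = P(T ≤ -0.845) ≈ 0.2048
Since p ≈ 0.2048 > α = 0.01, fail to reject H0; the data do not provide sufficient evidence against H0.

t = -0.845; fail to reject H0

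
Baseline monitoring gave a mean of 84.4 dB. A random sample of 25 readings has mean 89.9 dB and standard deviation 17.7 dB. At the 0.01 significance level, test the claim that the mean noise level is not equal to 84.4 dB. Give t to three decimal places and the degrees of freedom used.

t = 1.554, df = 24

H0: μ = 84.4; H1: μ ≠ 84.4 (one-sample t-test, two-sided).
t = (x̄ − μ₀)/(s/√n) = (89.9 − 84.4)/(17.7/√25) = 1.554
df = n − 1 = 24
Two-sided p-value ≈ 0.1334
Since p ≈ 0.1334 > α = 0.01, fail to reject H0; the evidence is not statistically significant.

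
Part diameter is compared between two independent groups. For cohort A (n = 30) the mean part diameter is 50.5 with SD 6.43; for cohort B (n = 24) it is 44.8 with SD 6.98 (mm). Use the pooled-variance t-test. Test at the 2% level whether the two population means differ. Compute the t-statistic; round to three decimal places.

Let group 1 = cohort A, group 2 = cohort B. H0: μ_1 = μ_2; H1: μ_1 ≠ μ_2 (two-sample pooled-variance t-test, two-sided).
s_p² = [(30−1)·6.43² + (24−1)·6.98²]/(30+24−2) = 44.6071
t = (50.5 − 44.8)/√[44.6071·(1/30 + 1/24)] = 3.116
df = n₁ + n₂ − 2 = 52
Two-sided p-value ≈ 0.0030
Since p ≈ 0.0030 < α = 0.02, reject H0; the data support H1.

3.116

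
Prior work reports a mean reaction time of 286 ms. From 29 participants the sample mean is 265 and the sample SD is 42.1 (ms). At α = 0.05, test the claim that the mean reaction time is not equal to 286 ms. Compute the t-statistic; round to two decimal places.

H0: μ = 286; H1: μ ≠ 286 (one-sample t-test, two-sided).
t = (x̄ − μ₀)/(s/√n) = (265 − 286)/(42.1/√29) = -2.69
df = n − 1 = 28
Two-sided p-value ≈ 0.012
Since p ≈ 0.012 < α = 0.05, reject H0; the evidence is statistically significant.

-2.69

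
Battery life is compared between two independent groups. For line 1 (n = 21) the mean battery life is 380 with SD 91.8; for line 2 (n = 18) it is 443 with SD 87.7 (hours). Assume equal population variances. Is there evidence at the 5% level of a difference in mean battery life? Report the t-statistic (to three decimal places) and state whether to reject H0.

t = -2.181; reject H0

Let group 1 = line 1, group 2 = line 2. H0: μ_1 = μ_2; H1: μ_1 ≠ μ_2 (two-sample pooled-variance t-test, two-sided).
s_p² = [(21−1)·91.8² + (18−1)·87.7²]/(21+18−2) = 8089.1
t = (380 − 443)/√[8089.1·(1/21 + 1/18)] = -2.181
df = n₁ + n₂ − 2 = 37
Two-sided p-value ≈ 0.036
Since p ≈ 0.036 < α = 0.05, reject H0; the data support H1.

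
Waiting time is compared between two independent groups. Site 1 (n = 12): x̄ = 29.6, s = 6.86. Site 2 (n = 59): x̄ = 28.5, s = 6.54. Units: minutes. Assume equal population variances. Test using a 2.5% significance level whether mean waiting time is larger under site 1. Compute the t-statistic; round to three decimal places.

Let group 1 = site 1, group 2 = site 2. H0: μ_1 = μ_2; H1: μ_1 > μ_2 (two-sample pooled-variance t-test, right-tailed).
s_p² = [(12−1)·6.86² + (59−1)·6.54²]/(12+59−2) = 43.4552
t = (29.6 − 28.5)/√[43.4552·(1/12 + 1/59)] = 0.527
df = n₁ + n₂ − 2 = 69
p-value = P(T ≥ 0.527) ≈ 0.3000
Since p ≈ 0.3000 > α = 0.025, fail to reject H0; the data do not provide sufficient evidence against H0.

0.527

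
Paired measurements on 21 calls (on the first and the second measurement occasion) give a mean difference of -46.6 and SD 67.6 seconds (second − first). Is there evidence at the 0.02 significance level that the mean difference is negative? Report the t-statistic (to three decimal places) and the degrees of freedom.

t = -3.159, df = 20

H0: μ_d = 0; H1: μ_d < 0 (paired t-test on the differences, left-tailed).
t = d̄/(s_d/√n) = -46.6/(67.6/√21) = -3.159
df = n − 1 = 20
p-value = P(T ≤ -3.159) ≈ 0.0025
Since p ≈ 0.0025 < α = 0.02, reject H0; the data support H1.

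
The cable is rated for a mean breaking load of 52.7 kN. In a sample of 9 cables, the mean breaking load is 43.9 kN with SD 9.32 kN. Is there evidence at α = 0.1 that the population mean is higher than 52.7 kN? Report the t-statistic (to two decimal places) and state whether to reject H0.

H0: μ = 52.7; H1: μ > 52.7 (one-sample t-test, right-tailed).
t = (x̄ − μ₀)/(s/√n) = (43.9 − 52.7)/(9.32/√9) = -2.83
df = n − 1 = 8
p-value = P(T ≥ -2.83) ≈ 0.9890
Since p ≈ 0.9890 > α = 0.1, fail to reject H0; the evidence is not statistically significant.

t = -2.83; fail to reject H0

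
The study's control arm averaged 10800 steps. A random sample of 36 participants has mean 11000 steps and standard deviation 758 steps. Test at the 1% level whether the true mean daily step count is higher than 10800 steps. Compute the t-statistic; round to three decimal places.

H0: μ = 10800; H1: μ > 10800 (one-sample t-test, right-tailed).
t = (x̄ − μ₀)/(s/√n) = (11000 − 10800)/(758/√36) = 1.583
df = n − 1 = 35
p-value = P(T ≥ 1.583) ≈ 0.061
Since p ≈ 0.061 > α = 0.01, fail to reject H0; the evidence is not statistically significant.

1.583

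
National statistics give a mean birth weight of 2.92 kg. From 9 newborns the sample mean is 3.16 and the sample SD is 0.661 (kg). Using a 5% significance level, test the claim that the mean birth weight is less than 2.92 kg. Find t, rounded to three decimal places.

H0: μ = 2.92; H1: μ < 2.92 (one-sample t-test, left-tailed).
t = (x̄ − μ₀)/(s/√n) = (3.16 − 2.92)/(0.661/√9) = 1.089
df = n − 1 = 8
p-value = P(T ≤ 1.089) ≈ 0.8461
Since p ≈ 0.8461 > α = 0.05, fail to reject H0; the evidence is not statistically significant.

1.089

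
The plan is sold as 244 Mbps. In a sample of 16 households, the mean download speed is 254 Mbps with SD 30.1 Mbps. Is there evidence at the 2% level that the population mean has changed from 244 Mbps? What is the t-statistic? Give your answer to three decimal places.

1.329

H0: μ = 244; H1: μ ≠ 244 (one-sample t-test, two-sided).
t = (x̄ − μ₀)/(s/√n) = (254 − 244)/(30.1/√16) = 1.329
df = n − 1 = 15
Two-sided p-value ≈ 0.204
Since p ≈ 0.204 > α = 0.02, fail to reject H0; the data do not provide sufficient evidence against H0.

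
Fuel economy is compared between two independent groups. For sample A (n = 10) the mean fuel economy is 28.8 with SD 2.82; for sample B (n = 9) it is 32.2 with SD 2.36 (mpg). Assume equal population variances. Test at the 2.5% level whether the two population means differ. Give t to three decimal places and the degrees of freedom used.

t = -2.831, df = 17

Let group 1 = sample A, group 2 = sample B. H0: μ_1 = μ_2; H1: μ_1 ≠ μ_2 (two-sample pooled-variance t-test, two-sided).
s_p² = [(10−1)·2.82² + (9−1)·2.36²]/(10+9−2) = 6.83108
t = (28.8 − 32.2)/√[6.83108·(1/10 + 1/9)] = -2.831
df = n₁ + n₂ − 2 = 17
Two-sided p-value ≈ 0.012
Since p ≈ 0.012 < α = 0.025, reject H0; the data support H1.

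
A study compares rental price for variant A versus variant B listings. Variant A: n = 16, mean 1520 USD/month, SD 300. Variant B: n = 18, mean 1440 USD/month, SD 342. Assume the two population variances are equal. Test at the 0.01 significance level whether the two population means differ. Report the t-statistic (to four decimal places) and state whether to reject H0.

Let group 1 = variant A, group 2 = variant B. H0: μ_1 = μ_2; H1: μ_1 ≠ μ_2 (two-sample pooled-variance t-test, two-sided).
s_p² = [(16−1)·300² + (18−1)·342²]/(16+18−2) = 104325
t = (1520 − 1440)/√[104325·(1/16 + 1/18)] = 0.7209
df = n₁ + n₂ − 2 = 32
Two-sided p-value ≈ 0.4762
Since p ≈ 0.4762 > α = 0.01, fail to reject H0; the evidence is not statistically significant.

t = 0.7209; fail to reject H0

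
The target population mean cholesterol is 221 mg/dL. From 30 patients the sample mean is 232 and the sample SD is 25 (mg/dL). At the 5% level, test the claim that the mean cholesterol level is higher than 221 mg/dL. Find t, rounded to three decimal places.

H0: μ = 221; H1: μ > 221 (one-sample t-test, right-tailed).
t = (x̄ − μ₀)/(s/√n) = (232 − 221)/(25/√30) = 2.410
df = n − 1 = 29
p-value = P(T ≥ 2.410) ≈ 0.011
Since p ≈ 0.011 < α = 0.05, reject H0; the evidence is statistically significant.

2.410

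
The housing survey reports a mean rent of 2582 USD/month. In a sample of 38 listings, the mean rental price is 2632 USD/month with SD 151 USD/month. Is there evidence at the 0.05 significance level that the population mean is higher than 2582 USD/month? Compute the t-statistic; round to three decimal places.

H0: μ = 2582; H1: μ > 2582 (one-sample t-test, right-tailed).
t = (x̄ − μ₀)/(s/√n) = (2632 − 2582)/(151/√38) = 2.041
df = n − 1 = 37
p-value = P(T ≥ 2.041) ≈ 0.0242
Since p ≈ 0.0242 < α = 0.05, reject H0; the evidence is statistically significant.

2.041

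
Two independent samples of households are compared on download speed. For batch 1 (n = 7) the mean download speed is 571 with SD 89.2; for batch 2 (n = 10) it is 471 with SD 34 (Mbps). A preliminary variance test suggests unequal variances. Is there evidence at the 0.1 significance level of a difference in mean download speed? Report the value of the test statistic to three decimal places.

Let group 1 = batch 1, group 2 = batch 2. H0: μ_1 = μ_2; H1: μ_1 ≠ μ_2 (Welch's two-sample t-test, two-sided).
t = (x̄_1 − x̄_2)/√(s_1²/n_1 + s_2²/n_2) = (571 − 471)/√(89.2²/7 + 34²/10) = 2.826
Welch–Satterthwaite df ≈ 7.23
Two-sided p-value ≈ 0.0247
Since p ≈ 0.0247 < α = 0.1, reject H0; the data support H1.

2.826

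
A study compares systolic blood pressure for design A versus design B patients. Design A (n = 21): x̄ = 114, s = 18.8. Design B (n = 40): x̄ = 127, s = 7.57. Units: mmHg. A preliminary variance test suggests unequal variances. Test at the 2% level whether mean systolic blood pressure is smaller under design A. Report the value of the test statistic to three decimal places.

Let group 1 = design A, group 2 = design B. H0: μ_1 = μ_2; H1: μ_1 < μ_2 (Welch's two-sample t-test, left-tailed).
t = (x̄_1 − x̄_2)/√(s_1²/n_1 + s_2²/n_2) = (114 − 127)/√(18.8²/21 + 7.57²/40) = -3.042
Welch–Satterthwaite df ≈ 23.46
p-value = P(T ≤ -3.042) ≈ 0.0029
Since p ≈ 0.0029 < α = 0.02, reject H0; the data support H1.

-3.042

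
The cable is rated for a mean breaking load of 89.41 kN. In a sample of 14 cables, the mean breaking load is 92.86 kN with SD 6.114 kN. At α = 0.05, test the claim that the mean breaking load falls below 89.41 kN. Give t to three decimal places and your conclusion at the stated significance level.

t = 2.111; fail to reject H0

H0: μ = 89.41; H1: μ < 89.41 (one-sample t-test, left-tailed).
t = (x̄ − μ₀)/(s/√n) = (92.86 − 89.41)/(6.114/√14) = 2.111
df = n − 1 = 13
p-value = P(T ≤ 2.111) ≈ 0.973
Since p ≈ 0.973 > α = 0.05, fail to reject H0; the data do not provide sufficient evidence against H0.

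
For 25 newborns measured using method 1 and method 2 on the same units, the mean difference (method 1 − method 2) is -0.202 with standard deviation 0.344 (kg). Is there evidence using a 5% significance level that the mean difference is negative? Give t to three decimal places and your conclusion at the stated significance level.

H0: μ_d = 0; H1: μ_d < 0 (paired t-test on the differences, left-tailed).
t = d̄/(s_d/√n) = -0.202/(0.344/√25) = -2.936
df = n − 1 = 24
p-value = P(T ≤ -2.936) ≈ 0.0036
Since p ≈ 0.0036 < α = 0.05, reject H0; the evidence is statistically significant.

t = -2.936; reject H0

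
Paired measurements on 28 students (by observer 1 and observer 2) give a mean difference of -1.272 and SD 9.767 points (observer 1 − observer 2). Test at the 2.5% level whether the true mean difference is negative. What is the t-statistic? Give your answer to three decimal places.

H0: μ_d = 0; H1: μ_d < 0 (paired t-test on the differences, left-tailed).
t = d̄/(s_d/√n) = -1.272/(9.767/√28) = -0.689
df = n − 1 = 27
p-value = P(T ≤ -0.689) ≈ 0.248
Since p ≈ 0.248 > α = 0.025, fail to reject H0; the data do not provide sufficient evidence against H0.

-0.689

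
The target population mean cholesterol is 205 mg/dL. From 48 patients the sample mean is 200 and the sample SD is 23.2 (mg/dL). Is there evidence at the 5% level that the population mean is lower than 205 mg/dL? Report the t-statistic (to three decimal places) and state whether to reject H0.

H0: μ = 205; H1: μ < 205 (one-sample t-test, left-tailed).
t = (x̄ − μ₀)/(s/√n) = (200 − 205)/(23.2/√48) = -1.493
df = n − 1 = 47
p-value = P(T ≤ -1.493) ≈ 0.0710
Since p ≈ 0.0710 > α = 0.05, fail to reject H0; the evidence is not statistically significant.

t = -1.493; fail to reject H0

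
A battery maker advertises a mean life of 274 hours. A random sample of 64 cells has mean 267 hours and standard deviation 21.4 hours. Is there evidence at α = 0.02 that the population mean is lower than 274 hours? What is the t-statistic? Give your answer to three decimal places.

-2.617

H0: μ = 274; H1: μ < 274 (one-sample t-test, left-tailed).
t = (x̄ − μ₀)/(s/√n) = (267 − 274)/(21.4/√64) = -2.617
df = n − 1 = 63
p-value = P(T ≤ -2.617) ≈ 0.0055
Since p ≈ 0.0055 < α = 0.02, reject H0; the evidence is statistically significant.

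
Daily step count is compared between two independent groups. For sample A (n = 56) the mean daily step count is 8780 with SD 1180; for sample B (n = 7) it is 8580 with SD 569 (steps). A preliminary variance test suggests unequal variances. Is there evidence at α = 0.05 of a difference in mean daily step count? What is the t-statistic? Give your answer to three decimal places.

0.750

Let group 1 = sample A, group 2 = sample B. H0: μ_1 = μ_2; H1: μ_1 ≠ μ_2 (Welch's two-sample t-test, two-sided).
t = (x̄_1 − x̄_2)/√(s_1²/n_1 + s_2²/n_2) = (8780 − 8580)/√(1180²/56 + 569²/7) = 0.750
Welch–Satterthwaite df ≈ 13.75
Two-sided p-value ≈ 0.4659
Since p ≈ 0.4659 > α = 0.05, fail to reject H0; the evidence is not statistically significant.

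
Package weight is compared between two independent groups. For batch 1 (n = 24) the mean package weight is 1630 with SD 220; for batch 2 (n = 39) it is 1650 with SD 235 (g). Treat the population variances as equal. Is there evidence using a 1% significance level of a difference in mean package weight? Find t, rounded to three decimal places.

-0.336

Let group 1 = batch 1, group 2 = batch 2. H0: μ_1 = μ_2; H1: μ_1 ≠ μ_2 (two-sample pooled-variance t-test, two-sided).
s_p² = [(24−1)·220² + (39−1)·235²]/(24+39−2) = 52651.6
t = (1630 − 1650)/√[52651.6·(1/24 + 1/39)] = -0.336
df = n₁ + n₂ − 2 = 61
Two-sided p-value ≈ 0.738
Since p ≈ 0.738 > α = 0.01, fail to reject H0; the data do not provide sufficient evidence against H0.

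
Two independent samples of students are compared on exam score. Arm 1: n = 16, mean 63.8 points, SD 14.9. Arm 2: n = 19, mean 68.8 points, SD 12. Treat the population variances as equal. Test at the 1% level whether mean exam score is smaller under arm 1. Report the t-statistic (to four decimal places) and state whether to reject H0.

t = -1.1000; fail to reject H0

Let group 1 = arm 1, group 2 = arm 2. H0: μ_1 = μ_2; H1: μ_1 < μ_2 (two-sample pooled-variance t-test, left-tailed).
s_p² = [(16−1)·14.9² + (19−1)·12²]/(16+19−2) = 179.459
t = (63.8 − 68.8)/√[179.459·(1/16 + 1/19)] = -1.1000
df = n₁ + n₂ − 2 = 33
p-value = P(T ≤ -1.1000) ≈ 0.1396
Since p ≈ 0.1396 > α = 0.01, fail to reject H0; the evidence is not statistically significant.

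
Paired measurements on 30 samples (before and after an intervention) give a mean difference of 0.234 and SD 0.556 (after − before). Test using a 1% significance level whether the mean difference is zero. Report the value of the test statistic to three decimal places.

H0: μ_d = 0; H1: μ_d ≠ 0 (paired t-test on the differences, two-sided).
t = d̄/(s_d/√n) = 0.234/(0.556/√30) = 2.305
df = n − 1 = 29
Two-sided p-value ≈ 0.029
Since p ≈ 0.029 > α = 0.01, fail to reject H0; the data do not provide sufficient evidence against H0.

2.305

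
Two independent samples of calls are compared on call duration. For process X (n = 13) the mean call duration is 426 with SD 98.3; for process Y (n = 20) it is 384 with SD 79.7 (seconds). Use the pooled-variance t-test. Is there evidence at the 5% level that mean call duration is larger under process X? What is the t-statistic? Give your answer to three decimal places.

1.349

Let group 1 = process X, group 2 = process Y. H0: μ_1 = μ_2; H1: μ_1 > μ_2 (two-sample pooled-variance t-test, right-tailed).
s_p² = [(13−1)·98.3² + (20−1)·79.7²]/(13+20−2) = 7633.69
t = (426 − 384)/√[7633.69·(1/13 + 1/20)] = 1.349
df = n₁ + n₂ − 2 = 31
p-value = P(T ≥ 1.349) ≈ 0.094
Since p ≈ 0.094 > α = 0.05, fail to reject H0; the data do not provide sufficient evidence against H0.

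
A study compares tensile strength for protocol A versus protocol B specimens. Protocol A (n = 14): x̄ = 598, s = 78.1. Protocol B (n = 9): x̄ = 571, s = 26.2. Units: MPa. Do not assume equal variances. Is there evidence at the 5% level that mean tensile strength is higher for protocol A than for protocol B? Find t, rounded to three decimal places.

Let group 1 = protocol A, group 2 = protocol B. H0: μ_1 = μ_2; H1: μ_1 > μ_2 (Welch's two-sample t-test, right-tailed).
t = (x̄_1 − x̄_2)/√(s_1²/n_1 + s_2²/n_2) = (598 − 571)/√(78.1²/14 + 26.2²/9) = 1.193
Welch–Satterthwaite df ≈ 17.10
p-value = P(T ≥ 1.193) ≈ 0.1245
Since p ≈ 0.1245 > α = 0.05, fail to reject H0; the data do not provide sufficient evidence against H0.

1.193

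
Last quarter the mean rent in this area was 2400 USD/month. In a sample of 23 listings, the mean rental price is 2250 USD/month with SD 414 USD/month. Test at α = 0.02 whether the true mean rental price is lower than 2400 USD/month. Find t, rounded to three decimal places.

-1.738

H0: μ = 2400; H1: μ < 2400 (one-sample t-test, left-tailed).
t = (x̄ − μ₀)/(s/√n) = (2250 − 2400)/(414/√23) = -1.738
df = n − 1 = 22
p-value = P(T ≤ -1.738) ≈ 0.0481
Since p ≈ 0.0481 > α = 0.02, fail to reject H0; the data do not provide sufficient evidence against H0.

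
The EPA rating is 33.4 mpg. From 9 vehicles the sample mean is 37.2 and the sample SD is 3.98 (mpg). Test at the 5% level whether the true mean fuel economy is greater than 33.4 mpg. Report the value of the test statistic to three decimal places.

H0: μ = 33.4; H1: μ > 33.4 (one-sample t-test, right-tailed).
t = (x̄ − μ₀)/(s/√n) = (37.2 − 33.4)/(3.98/√9) = 2.864
df = n − 1 = 8
p-value = P(T ≥ 2.864) ≈ 0.0105
Since p ≈ 0.0105 < α = 0.05, reject H0; the evidence is statistically significant.

2.864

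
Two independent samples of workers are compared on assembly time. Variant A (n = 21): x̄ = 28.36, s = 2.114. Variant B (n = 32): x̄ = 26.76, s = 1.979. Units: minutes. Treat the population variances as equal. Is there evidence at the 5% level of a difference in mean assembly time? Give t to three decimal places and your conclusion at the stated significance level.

t = 2.802; reject H0

Let group 1 = variant A, group 2 = variant B. H0: μ_1 = μ_2; H1: μ_1 ≠ μ_2 (two-sample pooled-variance t-test, two-sided).
s_p² = [(21−1)·2.114² + (32−1)·1.979²]/(21+32−2) = 4.13313
t = (28.36 − 26.76)/√[4.13313·(1/21 + 1/32)] = 2.802
df = n₁ + n₂ − 2 = 51
Two-sided p-value ≈ 0.007
Since p ≈ 0.007 < α = 0.05, reject H0; the evidence is statistically significant.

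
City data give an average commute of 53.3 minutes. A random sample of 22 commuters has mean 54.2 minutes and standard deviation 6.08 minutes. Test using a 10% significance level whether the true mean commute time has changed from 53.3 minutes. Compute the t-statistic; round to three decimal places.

0.694

H0: μ = 53.3; H1: μ ≠ 53.3 (one-sample t-test, two-sided).
t = (x̄ − μ₀)/(s/√n) = (54.2 − 53.3)/(6.08/√22) = 0.694
df = n − 1 = 21
Two-sided p-value ≈ 0.4951
Since p ≈ 0.4951 > α = 0.1, fail to reject H0; the evidence is not statistically significant.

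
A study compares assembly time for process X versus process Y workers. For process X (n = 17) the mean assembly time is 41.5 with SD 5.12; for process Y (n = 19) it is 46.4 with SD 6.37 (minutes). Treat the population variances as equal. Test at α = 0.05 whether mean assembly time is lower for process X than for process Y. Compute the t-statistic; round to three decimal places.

Let group 1 = process X, group 2 = process Y. H0: μ_1 = μ_2; H1: μ_1 < μ_2 (two-sample pooled-variance t-test, left-tailed).
s_p² = [(17−1)·5.12² + (19−1)·6.37²]/(17+19−2) = 33.8181
t = (41.5 − 46.4)/√[33.8181·(1/17 + 1/19)] = -2.524
df = n₁ + n₂ − 2 = 34
p-value = P(T ≤ -2.524) ≈ 0.0082
Since p ≈ 0.0082 < α = 0.05, reject H0; the data support H1.

-2.524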